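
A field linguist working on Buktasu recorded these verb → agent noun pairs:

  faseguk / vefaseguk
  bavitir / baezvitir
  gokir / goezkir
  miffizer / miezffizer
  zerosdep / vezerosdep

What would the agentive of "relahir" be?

"relahir" ends in -r. The stems ending in -r (bavitir → baezvitir, gokir → goezkir, miffizer → miezffizer) insert -ez- after the first vowel.
The other pattern: stems ending in -k or -p add the prefix ve-.
So relahir → reezlahir.

reezlahir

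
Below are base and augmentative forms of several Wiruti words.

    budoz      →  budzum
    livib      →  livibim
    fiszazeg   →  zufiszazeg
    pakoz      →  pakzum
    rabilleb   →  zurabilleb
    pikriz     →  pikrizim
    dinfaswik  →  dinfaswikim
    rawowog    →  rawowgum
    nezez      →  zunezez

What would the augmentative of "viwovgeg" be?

zuviwovgeg

"viwovgeg" has last vowel 'e'. The stems whose last vowel is 'e' (rabilleb → zurabilleb, fiszazeg → zufiszazeg, nezez → zunezez) add the prefix zu-.
So viwovgeg → zuviwovgeg.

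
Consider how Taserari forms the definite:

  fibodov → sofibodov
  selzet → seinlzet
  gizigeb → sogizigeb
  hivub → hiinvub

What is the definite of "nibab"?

niinbab

gizigeb and hivub both end in -b yet inflect differently (sogizigeb, hiinvub), so the final letter is not what conditions the rule; the number of vowels is.
"nibab" has 2 vowels. The stems with 2 vowels (selzet → seinlzet, hivub → hiinvub) insert -in- after the first vowel.
So nibab → niinbab.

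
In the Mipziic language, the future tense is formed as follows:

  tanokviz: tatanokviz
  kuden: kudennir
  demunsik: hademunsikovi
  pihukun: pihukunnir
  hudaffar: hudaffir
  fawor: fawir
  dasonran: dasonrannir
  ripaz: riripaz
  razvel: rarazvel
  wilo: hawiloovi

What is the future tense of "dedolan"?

ripaz and hudaffar both have last vowel 'a' yet inflect differently (riripaz, hudaffir), so the last vowel is not what conditions the rule; the final letter is.
"dedolan" ends in -n. The stems ending in -n (pihukun → pihukunnir, kuden → kudennir, dasonran → dasonrannir) double the final consonant and add -ir.
The other patterns: stems ending in -l or -z repeat the first consonant+vowel as a prefix; stems ending in -r change the last vowel to 'i'; stems ending in -k or -o add ha- … -ovi around the stem.
So dedolan → dedolannir.

dedolannir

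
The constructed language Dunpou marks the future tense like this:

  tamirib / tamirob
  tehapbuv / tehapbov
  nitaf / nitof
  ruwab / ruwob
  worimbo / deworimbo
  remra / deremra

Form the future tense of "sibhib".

sibhob

nitaf and remra both have last vowel 'a' yet inflect differently (nitof, deremra), so the last vowel is not what conditions the rule; whether the stem ends in a vowel or a consonant is.
"sibhib" ends in a consonant. The stems ending in a consonant (tamirib → tamirob, tehapbuv → tehapbov, nitaf → nitof) change the last vowel to 'o'.
So sibhib → sibhob.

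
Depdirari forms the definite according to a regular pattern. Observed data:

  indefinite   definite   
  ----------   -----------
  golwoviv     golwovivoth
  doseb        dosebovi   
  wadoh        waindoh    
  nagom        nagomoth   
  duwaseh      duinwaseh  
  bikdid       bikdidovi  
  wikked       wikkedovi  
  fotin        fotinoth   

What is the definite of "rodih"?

roindih

duwaseh and doseb both have last vowel 'e' yet inflect differently (duinwaseh, dosebovi), so the last vowel is not what conditions the rule; the final letter is.
"rodih" ends in -h. The stems ending in -h (duwaseh → duinwaseh, wadoh → waindoh) insert -in- after the first vowel.
The other patterns: stems ending in -b or -d add -ovi; stems ending in -m, -n or -v add -oth.
So rodih → roindih.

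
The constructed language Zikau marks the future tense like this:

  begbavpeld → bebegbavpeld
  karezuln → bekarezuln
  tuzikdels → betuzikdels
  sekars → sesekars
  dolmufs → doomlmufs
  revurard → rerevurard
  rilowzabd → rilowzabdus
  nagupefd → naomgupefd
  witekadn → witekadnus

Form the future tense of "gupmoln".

begupmoln

"gupmoln" has second-to-last letter 'l'. The stems whose second-to-last letter is 'l' (tuzikdels → betuzikdels, begbavpeld → bebegbavpeld, karezuln → bekarezuln) add the prefix be-.
The other patterns: stems whose second-to-last letter is 'r' repeat the first consonant+vowel as a prefix; stems whose second-to-last letter is 'f' insert -om- after the first vowel; stems whose second-to-last letter is 'b' or 'd' add -us.
So gupmoln → begupmoln.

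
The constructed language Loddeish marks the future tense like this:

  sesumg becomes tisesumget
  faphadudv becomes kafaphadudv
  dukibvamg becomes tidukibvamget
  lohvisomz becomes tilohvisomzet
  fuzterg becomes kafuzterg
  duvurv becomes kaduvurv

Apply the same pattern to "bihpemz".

tibihpemzet

"bihpemz" has second-to-last letter 'm'. The stems whose second-to-last letter is 'm' (sesumg → tisesumget, dukibvamg → tidukibvamget, lohvisomz → tilohvisomzet) add ti- … -et around the stem.
The other pattern: stems whose second-to-last letter is 'd' or 'r' add the prefix ka-.
So bihpemz → tibihpemzet.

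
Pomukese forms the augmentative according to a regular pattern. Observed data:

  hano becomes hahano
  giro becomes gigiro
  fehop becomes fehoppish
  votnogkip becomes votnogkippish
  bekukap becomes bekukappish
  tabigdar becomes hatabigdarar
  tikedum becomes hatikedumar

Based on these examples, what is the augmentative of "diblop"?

dibloppish

hano and fehop both have last vowel 'o' yet inflect differently (hahano, fehoppish), so the last vowel is not what conditions the rule; the final letter is.
"diblop" ends in -p. The stems ending in -p (fehop → fehoppish, votnogkip → votnogkippish, bekukap → bekukappish) double the final consonant and add -ish.
So diblop → dibloppish.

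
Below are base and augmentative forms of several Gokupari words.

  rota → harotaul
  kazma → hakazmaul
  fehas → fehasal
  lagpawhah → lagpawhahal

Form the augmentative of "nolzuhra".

hanolzuhraul

"nolzuhra" ends in -a. The stems ending in -a (rota → harotaul, kazma → hakazmaul) add ha- … -ul around the stem.
The other pattern: stems ending in -h or -s add -al.
So nolzuhra → hanolzuhraul.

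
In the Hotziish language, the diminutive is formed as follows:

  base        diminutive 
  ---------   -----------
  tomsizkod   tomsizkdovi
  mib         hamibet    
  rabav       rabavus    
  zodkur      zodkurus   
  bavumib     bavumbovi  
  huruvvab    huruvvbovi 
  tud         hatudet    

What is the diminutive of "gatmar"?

gatmarus

mib and bavumib both end in -b yet inflect differently (hamibet, bavumbovi), so the final letter is not what conditions the rule; the number of vowels is.
"gatmar" has 2 vowels. The stems with 2 vowels (zodkur → zodkurus, rabav → rabavus) add -us.
So gatmar → gatmarus.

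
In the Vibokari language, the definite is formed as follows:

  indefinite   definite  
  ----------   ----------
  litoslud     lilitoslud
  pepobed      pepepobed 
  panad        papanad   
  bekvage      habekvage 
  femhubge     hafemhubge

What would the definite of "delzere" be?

pepobed and bekvage both have last vowel 'e' yet inflect differently (pepepobed, habekvage), so the last vowel is not what conditions the rule; the final letter is.
"delzere" ends in -e. The stems ending in -e (bekvage → habekvage, femhubge → hafemhubge) add the prefix ha-.
So delzere → hadelzere.

hadelzere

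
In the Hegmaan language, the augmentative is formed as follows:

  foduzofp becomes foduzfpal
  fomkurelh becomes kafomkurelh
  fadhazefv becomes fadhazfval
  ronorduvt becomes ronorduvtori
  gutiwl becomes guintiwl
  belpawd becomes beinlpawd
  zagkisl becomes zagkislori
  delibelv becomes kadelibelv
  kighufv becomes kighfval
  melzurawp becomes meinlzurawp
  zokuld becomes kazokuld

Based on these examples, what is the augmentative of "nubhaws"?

nuinbhaws

delibelv and fadhazefv both end in -v yet inflect differently (kadelibelv, fadhazfval), so the final letter is not what conditions the rule; the second-to-last letter is.
"nubhaws" has second-to-last letter 'w'. The stems whose second-to-last letter is 'w' (gutiwl → guintiwl, belpawd → beinlpawd, melzurawp → meinlzurawp) insert -in- after the first vowel.
So nubhaws → nuinbhaws.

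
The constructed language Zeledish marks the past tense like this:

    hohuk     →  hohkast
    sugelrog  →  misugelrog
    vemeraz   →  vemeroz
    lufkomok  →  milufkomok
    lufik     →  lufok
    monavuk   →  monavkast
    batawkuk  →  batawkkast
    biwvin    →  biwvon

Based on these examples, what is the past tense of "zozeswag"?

zozeswog

lufkomok and hohuk both end in -k yet inflect differently (milufkomok, hohkast), so the final letter is not what conditions the rule; the last vowel is.
"zozeswag" has last vowel 'a'. The one such stem in the data (vemeraz → vemeroz) changes the last vowel to 'o' (as do lufik, biwvin), so the same rule applies.
So zozeswag → zozeswog.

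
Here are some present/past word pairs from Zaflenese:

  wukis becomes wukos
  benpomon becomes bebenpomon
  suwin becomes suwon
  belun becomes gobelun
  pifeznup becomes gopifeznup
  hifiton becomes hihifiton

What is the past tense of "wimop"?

suwin and belun both end in -n yet inflect differently (suwon, gobelun), so the final letter is not what conditions the rule; the last vowel is.
"wimop" has last vowel 'o'. The stems whose last vowel is 'o' (benpomon → bebenpomon, hifiton → hihifiton) repeat the first consonant+vowel as a prefix.
So wimop → wiwimop.

wiwimop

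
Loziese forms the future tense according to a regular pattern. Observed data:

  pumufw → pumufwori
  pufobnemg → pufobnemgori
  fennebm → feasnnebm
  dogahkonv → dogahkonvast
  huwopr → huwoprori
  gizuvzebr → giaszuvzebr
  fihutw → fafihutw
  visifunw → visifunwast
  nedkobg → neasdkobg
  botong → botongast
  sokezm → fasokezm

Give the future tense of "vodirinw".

vodirinwast

"vodirinw" has second-to-last letter 'n'. The stems whose second-to-last letter is 'n' (botong → botongast, visifunw → visifunwast, dogahkonv → dogahkonvast) add -ast.
The other patterns: stems whose second-to-last letter is 't' or 'z' add the prefix fa-; stems whose second-to-last letter is 'b' insert -as- after the first vowel; stems whose second-to-last letter is 'f', 'm' or 'p' add -ori.
So vodirinw → vodirinwast.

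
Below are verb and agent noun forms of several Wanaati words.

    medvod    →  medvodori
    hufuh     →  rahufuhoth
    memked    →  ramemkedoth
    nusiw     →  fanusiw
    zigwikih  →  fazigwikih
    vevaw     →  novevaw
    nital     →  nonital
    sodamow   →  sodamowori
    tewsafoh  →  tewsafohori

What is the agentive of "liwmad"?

vevaw and nusiw both end in -w yet inflect differently (novevaw, fanusiw), so the final letter is not what conditions the rule; the last vowel is.
"liwmad" has last vowel 'a'. The stems whose last vowel is 'a' (vevaw → novevaw, nital → nonital) add the prefix no-.
The other patterns: stems whose last vowel is 'i' add the prefix fa-; stems whose last vowel is 'o' add -ori; stems whose last vowel is 'e' or 'u' add ra- … -oth around the stem.
So liwmad → noliwmad.

noliwmad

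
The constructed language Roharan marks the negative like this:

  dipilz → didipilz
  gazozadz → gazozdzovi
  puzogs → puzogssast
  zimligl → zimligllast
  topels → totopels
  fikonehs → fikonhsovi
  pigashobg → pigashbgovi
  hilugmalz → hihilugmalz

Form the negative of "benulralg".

puzogs and topels both end in -s yet inflect differently (puzogssast, totopels), so the final letter is not what conditions the rule; the second-to-last letter is.
"benulralg" has second-to-last letter 'l'. The stems whose second-to-last letter is 'l' (hilugmalz → hihilugmalz, dipilz → didipilz, topels → totopels) repeat the first consonant+vowel as a prefix.
The other patterns: stems whose second-to-last letter is 'g' double the final consonant and add -ast; stems whose second-to-last letter is 'b', 'd' or 'h' delete the last vowel and add -ovi.
So benulralg → bebenulralg.

bebenulralg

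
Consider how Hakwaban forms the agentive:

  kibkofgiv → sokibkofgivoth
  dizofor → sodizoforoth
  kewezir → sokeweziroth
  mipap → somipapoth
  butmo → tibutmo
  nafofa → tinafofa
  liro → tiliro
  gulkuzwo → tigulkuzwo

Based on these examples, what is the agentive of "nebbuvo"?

dizofor and butmo both have last vowel 'o' yet inflect differently (sodizoforoth, tibutmo), so the last vowel is not what conditions the rule; whether the stem ends in a vowel or a consonant is.
"nebbuvo" ends in a vowel. The stems ending in a vowel (butmo → tibutmo, nafofa → tinafofa, liro → tiliro) add the prefix ti-.
So nebbuvo → tinebbuvo.

tinebbuvo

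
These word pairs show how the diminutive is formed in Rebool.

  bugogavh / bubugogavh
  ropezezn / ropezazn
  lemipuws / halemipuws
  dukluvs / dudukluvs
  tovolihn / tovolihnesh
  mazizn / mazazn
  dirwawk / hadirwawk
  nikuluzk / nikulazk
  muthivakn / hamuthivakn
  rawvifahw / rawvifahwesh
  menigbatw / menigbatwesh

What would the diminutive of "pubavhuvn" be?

tovolihn and ropezezn both end in -n yet inflect differently (tovolihnesh, ropezazn), so the final letter is not what conditions the rule; the second-to-last letter is.
"pubavhuvn" has second-to-last letter 'v'. The stems whose second-to-last letter is 'v' (bugogavh → bubugogavh, dukluvs → dudukluvs) repeat the first consonant+vowel as a prefix.
So pubavhuvn → pupubavhuvn.

pupubavhuvn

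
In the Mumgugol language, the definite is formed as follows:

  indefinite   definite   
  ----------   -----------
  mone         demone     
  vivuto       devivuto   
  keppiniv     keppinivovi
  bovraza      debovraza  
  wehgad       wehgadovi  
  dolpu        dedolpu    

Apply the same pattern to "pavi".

depavi

bovraza and wehgad both have last vowel 'a' yet inflect differently (debovraza, wehgadovi), so the last vowel is not what conditions the rule; whether the stem ends in a vowel or a consonant is.
"pavi" ends in a vowel. The stems ending in a vowel (vivuto → devivuto, bovraza → debovraza, mone → demone) add the prefix de-.
So pavi → depavi.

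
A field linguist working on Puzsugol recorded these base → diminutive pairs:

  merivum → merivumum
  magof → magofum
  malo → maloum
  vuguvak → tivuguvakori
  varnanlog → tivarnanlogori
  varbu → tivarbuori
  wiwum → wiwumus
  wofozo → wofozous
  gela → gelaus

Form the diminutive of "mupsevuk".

mupsevukum

"mupsevuk" begins with m-. The stems beginning with m- (merivum → merivumum, magof → magofum, malo → maloum) add -um.
So mupsevuk → mupsevukum.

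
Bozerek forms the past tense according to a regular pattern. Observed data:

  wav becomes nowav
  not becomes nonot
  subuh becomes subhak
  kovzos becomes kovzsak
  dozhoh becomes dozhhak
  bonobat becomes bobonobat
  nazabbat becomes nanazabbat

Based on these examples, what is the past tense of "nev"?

nonev

not and kovzos both have last vowel 'o' yet inflect differently (nonot, kovzsak), so the last vowel is not what conditions the rule; the number of vowels is.
"nev" has 1 vowel. The stems with 1 vowel (wav → nowav, not → nonot) add the prefix no-.
So nev → nonev.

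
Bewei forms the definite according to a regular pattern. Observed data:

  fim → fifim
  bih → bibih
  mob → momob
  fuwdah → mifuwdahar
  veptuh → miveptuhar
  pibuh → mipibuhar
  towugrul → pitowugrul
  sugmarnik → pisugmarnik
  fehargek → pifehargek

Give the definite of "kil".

kikil

"kil" has 1 vowel. The stems with 1 vowel (fim → fifim, bih → bibih, mob → momob) repeat the first consonant+vowel as a prefix.
The other patterns: stems with 2 vowels add mi- … -ar around the stem; stems with 3 vowels add the prefix pi-.
So kil → kikil.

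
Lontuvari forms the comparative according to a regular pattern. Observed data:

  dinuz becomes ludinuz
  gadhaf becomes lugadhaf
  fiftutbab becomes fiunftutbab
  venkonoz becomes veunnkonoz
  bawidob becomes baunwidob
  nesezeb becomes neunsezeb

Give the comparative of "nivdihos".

niunvdihos

dinuz and venkonoz both end in -z yet inflect differently (ludinuz, veunnkonoz), so the final letter is not what conditions the rule; the number of vowels is.
"nivdihos" has 3 vowels. The stems with 3 vowels (fiftutbab → fiunftutbab, venkonoz → veunnkonoz, bawidob → baunwidob) insert -un- after the first vowel.
So nivdihos → niunvdihos.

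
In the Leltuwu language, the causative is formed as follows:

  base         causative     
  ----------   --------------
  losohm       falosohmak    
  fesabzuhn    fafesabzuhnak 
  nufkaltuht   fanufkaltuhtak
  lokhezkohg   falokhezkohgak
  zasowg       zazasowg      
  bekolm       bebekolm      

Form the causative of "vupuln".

vuvupuln

lokhezkohg and zasowg both end in -g yet inflect differently (falokhezkohgak, zazasowg), so the final letter is not what conditions the rule; the second-to-last letter is.
"vupuln" has second-to-last letter 'l'. The one such stem in the data (bekolm → bebekolm) repeats the first consonant+vowel as a prefix (as does zasowg), so the same rule applies.
So vupuln → vuvupuln.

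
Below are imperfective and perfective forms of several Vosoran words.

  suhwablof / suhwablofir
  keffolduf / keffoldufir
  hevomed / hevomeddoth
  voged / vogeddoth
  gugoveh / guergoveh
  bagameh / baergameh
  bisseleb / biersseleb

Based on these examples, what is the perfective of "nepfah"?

neerpfah

hevomed and gugoveh both have last vowel 'e' yet inflect differently (hevomeddoth, guergoveh), so the last vowel is not what conditions the rule; the final letter is.
"nepfah" ends in -h. The stems ending in -h (gugoveh → guergoveh, bagameh → baergameh) insert -er- after the first vowel.
So nepfah → neerpfah.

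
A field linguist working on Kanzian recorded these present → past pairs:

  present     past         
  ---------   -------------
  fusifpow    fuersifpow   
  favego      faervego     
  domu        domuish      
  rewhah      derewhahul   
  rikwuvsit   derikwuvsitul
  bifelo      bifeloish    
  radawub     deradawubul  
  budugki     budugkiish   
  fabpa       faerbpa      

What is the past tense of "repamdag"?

derepamdagul

favego and bifelo both end in -o yet inflect differently (faervego, bifeloish), so the final letter is not what conditions the rule; the first letter is.
"repamdag" begins with r-. The stems beginning with r- (rikwuvsit → derikwuvsitul, rewhah → derewhahul, radawub → deradawubul) add de- … -ul around the stem.
So repamdag → derepamdagul.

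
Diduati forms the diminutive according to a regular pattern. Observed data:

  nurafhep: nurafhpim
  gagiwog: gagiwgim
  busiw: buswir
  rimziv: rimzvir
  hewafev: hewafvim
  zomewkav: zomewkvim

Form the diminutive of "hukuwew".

hukuwwim

hewafev and rimziv both end in -v yet inflect differently (hewafvim, rimzvir), so the final letter is not what conditions the rule; the number of vowels is.
"hukuwew" has 3 vowels. The stems with 3 vowels (hewafev → hewafvim, nurafhep → nurafhpim, zomewkav → zomewkvim) delete the last vowel and add -im.
The other pattern: stems with 2 vowels delete the last vowel and add -ir.
So hukuwew → hukuwwim.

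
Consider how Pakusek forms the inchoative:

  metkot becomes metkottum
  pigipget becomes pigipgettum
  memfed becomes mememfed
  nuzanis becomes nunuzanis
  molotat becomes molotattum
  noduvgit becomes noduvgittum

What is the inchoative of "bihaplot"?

pigipget and memfed both have last vowel 'e' yet inflect differently (pigipgettum, mememfed), so the last vowel is not what conditions the rule; the final letter is.
"bihaplot" ends in -t. The stems ending in -t (metkot → metkottum, noduvgit → noduvgittum, molotat → molotattum) double the final consonant and add -um.
So bihaplot → bihaplottum.

bihaplottum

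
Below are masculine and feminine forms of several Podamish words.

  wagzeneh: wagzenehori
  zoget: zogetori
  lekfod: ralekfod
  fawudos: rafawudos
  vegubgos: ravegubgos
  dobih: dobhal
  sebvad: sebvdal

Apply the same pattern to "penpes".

penpesori

wagzeneh and dobih both end in -h yet inflect differently (wagzenehori, dobhal), so the final letter is not what conditions the rule; the last vowel is.
"penpes" has last vowel 'e'. The stems whose last vowel is 'e' (wagzeneh → wagzenehori, zoget → zogetori) add -ori.
The other patterns: stems whose last vowel is 'o' add the prefix ra-; stems whose last vowel is 'a' or 'i' delete the last vowel and add -al.
So penpes → penpesori.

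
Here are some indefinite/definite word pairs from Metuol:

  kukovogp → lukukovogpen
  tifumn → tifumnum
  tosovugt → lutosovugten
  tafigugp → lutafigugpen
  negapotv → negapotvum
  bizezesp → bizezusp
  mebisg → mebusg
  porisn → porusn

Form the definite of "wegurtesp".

tafigugp and bizezesp both end in -p yet inflect differently (lutafigugpen, bizezusp), so the final letter is not what conditions the rule; the second-to-last letter is.
"wegurtesp" has second-to-last letter 's'. The stems whose second-to-last letter is 's' (bizezesp → bizezusp, porisn → porusn, mebisg → mebusg) change the last vowel to 'u'.
The other patterns: stems whose second-to-last letter is 'g' add lu- … -en around the stem; stems whose second-to-last letter is 'm' or 't' add -um.
So wegurtesp → wegurtusp.

wegurtusp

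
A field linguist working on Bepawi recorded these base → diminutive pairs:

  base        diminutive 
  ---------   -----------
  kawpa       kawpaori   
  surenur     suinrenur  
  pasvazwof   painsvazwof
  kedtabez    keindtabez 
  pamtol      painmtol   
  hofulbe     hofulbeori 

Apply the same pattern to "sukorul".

suinkorul

hofulbe and kedtabez both have last vowel 'e' yet inflect differently (hofulbeori, keindtabez), so the last vowel is not what conditions the rule; whether the stem ends in a vowel or a consonant is.
"sukorul" ends in a consonant. The stems ending in a consonant (pamtol → painmtol, surenur → suinrenur, kedtabez → keindtabez) insert -in- after the first vowel.
The other pattern: stems ending in a vowel add -ori.
So sukorul → suinkorul.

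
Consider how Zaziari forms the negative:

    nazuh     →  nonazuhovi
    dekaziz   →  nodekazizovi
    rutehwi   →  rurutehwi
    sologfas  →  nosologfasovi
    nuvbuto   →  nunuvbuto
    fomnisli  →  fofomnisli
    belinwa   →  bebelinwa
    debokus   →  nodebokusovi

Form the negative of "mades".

"mades" ends in a consonant. The stems ending in a consonant (sologfas → nosologfasovi, nazuh → nonazuhovi, debokus → nodebokusovi) add no- … -ovi around the stem.
So mades → nomadesovi.

nomadesovi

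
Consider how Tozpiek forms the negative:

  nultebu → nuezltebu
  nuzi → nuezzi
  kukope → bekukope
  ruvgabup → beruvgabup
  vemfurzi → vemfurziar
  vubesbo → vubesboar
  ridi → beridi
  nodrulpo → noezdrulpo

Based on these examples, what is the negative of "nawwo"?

vemfurzi and nuzi both end in -i yet inflect differently (vemfurziar, nuezzi), so the final letter is not what conditions the rule; the first letter is.
"nawwo" begins with n-. The stems beginning with n- (nuzi → nuezzi, nodrulpo → noezdrulpo, nultebu → nuezltebu) insert -ez- after the first vowel.
The other patterns: stems beginning with v- add -ar; stems beginning with k- or r- add the prefix be-.
So nawwo → naezwwo.

naezwwo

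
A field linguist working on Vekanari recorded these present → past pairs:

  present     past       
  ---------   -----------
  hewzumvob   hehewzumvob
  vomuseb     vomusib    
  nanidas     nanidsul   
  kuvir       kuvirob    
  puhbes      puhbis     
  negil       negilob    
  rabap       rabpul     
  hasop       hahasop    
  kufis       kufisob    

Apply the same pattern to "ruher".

ruhir

"ruher" has last vowel 'e'. The stems whose last vowel is 'e' (vomuseb → vomusib, puhbes → puhbis) change the last vowel to 'i'.
The other patterns: stems whose last vowel is 'i' add -ob; stems whose last vowel is 'o' repeat the first consonant+vowel as a prefix; stems whose last vowel is 'a' delete the last vowel and add -ul.
So ruher → ruhir.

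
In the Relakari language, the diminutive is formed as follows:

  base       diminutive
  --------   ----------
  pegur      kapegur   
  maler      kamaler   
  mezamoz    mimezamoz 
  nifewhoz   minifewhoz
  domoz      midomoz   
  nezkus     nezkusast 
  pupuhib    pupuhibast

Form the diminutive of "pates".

patesast

"pates" ends in -s. The one such stem in the data (nezkus → nezkusast) adds -ast, so the same rule applies.
The other patterns: stems ending in -r add the prefix ka-; stems ending in -z add the prefix mi-.
So pates → patesast.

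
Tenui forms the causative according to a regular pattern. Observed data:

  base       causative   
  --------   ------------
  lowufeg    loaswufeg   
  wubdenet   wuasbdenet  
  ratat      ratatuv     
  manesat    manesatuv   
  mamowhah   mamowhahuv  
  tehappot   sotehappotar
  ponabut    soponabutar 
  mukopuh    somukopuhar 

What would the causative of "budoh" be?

sobudohar

wubdenet and ratat both end in -t yet inflect differently (wuasbdenet, ratatuv), so the final letter is not what conditions the rule; the last vowel is.
"budoh" has last vowel 'o'. The one such stem in the data (tehappot → sotehappotar) adds so- … -ar around the stem, so the same rule applies.
The other patterns: stems whose last vowel is 'e' insert -as- after the first vowel; stems whose last vowel is 'a' add -uv.
So budoh → sobudohar.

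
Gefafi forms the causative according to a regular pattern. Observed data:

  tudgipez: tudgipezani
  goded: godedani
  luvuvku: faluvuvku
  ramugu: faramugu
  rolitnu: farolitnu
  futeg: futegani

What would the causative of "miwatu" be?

famiwatu

rolitnu and tudgipez both have 3 vowels yet inflect differently (farolitnu, tudgipezani), so the number of vowels is not what conditions the rule; the final letter is.
"miwatu" ends in -u. The stems ending in -u (rolitnu → farolitnu, ramugu → faramugu, luvuvku → faluvuvku) add the prefix fa-.
The other pattern: stems ending in -d, -g or -z add -ani.
So miwatu → famiwatu.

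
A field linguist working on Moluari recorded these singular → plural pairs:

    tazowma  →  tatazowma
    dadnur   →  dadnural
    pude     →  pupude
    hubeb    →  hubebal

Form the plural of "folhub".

folhubal

"folhub" ends in a consonant. The stems ending in a consonant (hubeb → hubebal, dadnur → dadnural) add -al.
The other pattern: stems ending in a vowel repeat the first consonant+vowel as a prefix.
So folhub → folhubal.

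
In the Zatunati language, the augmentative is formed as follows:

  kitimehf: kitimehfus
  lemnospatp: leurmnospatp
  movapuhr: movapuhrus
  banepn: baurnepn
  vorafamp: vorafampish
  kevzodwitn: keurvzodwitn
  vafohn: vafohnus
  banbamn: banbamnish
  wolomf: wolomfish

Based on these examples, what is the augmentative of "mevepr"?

meurvepr

banbamn and vafohn both end in -n yet inflect differently (banbamnish, vafohnus), so the final letter is not what conditions the rule; the second-to-last letter is.
"mevepr" has second-to-last letter 'p'. The one such stem in the data (banepn → baurnepn) inserts -ur- after the first vowel (as do lemnospatp, kevzodwitn), so the same rule applies.
The other patterns: stems whose second-to-last letter is 'm' add -ish; stems whose second-to-last letter is 'h' add -us.
So mevepr → meurvepr.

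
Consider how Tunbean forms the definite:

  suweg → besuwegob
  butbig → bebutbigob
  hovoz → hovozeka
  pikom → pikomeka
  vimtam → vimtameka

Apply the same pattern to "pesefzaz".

pesefzazeka

suweg and hovoz both have 2 vowels yet inflect differently (besuwegob, hovozeka), so the number of vowels is not what conditions the rule; the final letter is.
"pesefzaz" ends in -z. The one such stem in the data (hovoz → hovozeka) adds -eka, so the same rule applies.
The other pattern: stems ending in -g add be- … -ob around the stem.
So pesefzaz → pesefzazeka.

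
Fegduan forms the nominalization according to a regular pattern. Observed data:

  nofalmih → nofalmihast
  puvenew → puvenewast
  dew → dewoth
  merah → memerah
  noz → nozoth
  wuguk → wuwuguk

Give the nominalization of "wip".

wipoth

merah and nofalmih both end in -h yet inflect differently (memerah, nofalmihast), so the final letter is not what conditions the rule; the number of vowels is.
"wip" has 1 vowel. The stems with 1 vowel (dew → dewoth, noz → nozoth) add -oth.
So wip → wipoth.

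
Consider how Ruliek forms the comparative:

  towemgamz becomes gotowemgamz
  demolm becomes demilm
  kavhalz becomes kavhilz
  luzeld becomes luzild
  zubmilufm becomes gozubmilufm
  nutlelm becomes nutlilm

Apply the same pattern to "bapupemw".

"bapupemw" has second-to-last letter 'm'. The one such stem in the data (towemgamz → gotowemgamz) adds the prefix go-, so the same rule applies.
So bapupemw → gobapupemw.

gobapupemw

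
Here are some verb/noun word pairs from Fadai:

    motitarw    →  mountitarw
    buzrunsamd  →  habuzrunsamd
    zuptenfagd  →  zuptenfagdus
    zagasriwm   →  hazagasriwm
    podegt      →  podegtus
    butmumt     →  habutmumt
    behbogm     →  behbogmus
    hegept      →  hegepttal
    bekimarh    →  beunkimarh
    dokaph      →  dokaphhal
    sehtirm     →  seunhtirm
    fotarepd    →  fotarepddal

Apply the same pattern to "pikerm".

"pikerm" has second-to-last letter 'r'. The stems whose second-to-last letter is 'r' (motitarw → mountitarw, sehtirm → seunhtirm, bekimarh → beunkimarh) insert -un- after the first vowel.
The other patterns: stems whose second-to-last letter is 'g' add -us; stems whose second-to-last letter is 'p' double the final consonant and add -al; stems whose second-to-last letter is 'm' or 'w' add the prefix ha-.
So pikerm → piunkerm.

piunkerm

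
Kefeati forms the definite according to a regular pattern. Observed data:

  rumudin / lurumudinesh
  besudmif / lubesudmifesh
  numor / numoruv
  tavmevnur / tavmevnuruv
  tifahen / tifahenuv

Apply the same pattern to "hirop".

hiropuv

rumudin and tifahen both end in -n yet inflect differently (lurumudinesh, tifahenuv), so the final letter is not what conditions the rule; the last vowel is.
"hirop" has last vowel 'o'. The one such stem in the data (numor → numoruv) adds -uv, so the same rule applies.
The other pattern: stems whose last vowel is 'i' add lu- … -esh around the stem.
So hirop → hiropuv.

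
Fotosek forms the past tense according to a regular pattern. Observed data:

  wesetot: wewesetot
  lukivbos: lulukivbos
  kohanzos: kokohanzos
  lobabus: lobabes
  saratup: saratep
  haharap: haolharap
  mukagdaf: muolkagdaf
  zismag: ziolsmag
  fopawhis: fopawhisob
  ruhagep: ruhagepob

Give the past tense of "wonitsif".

"wonitsif" has last vowel 'i'. The one such stem in the data (fopawhis → fopawhisob) adds -ob, so the same rule applies.
So wonitsif → wonitsifob.

wonitsifob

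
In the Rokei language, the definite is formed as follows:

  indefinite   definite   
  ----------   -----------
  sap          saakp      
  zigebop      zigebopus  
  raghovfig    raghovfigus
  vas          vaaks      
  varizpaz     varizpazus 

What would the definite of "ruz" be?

"ruz" has 1 vowel. The stems with 1 vowel (sap → saakp, vas → vaaks) insert -ak- after the first vowel.
The other pattern: stems with 3 vowels add -us.
So ruz → ruakz.

ruakz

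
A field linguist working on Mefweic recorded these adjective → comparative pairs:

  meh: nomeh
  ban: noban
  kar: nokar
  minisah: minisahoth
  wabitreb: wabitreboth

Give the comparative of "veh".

meh and minisah both end in -h yet inflect differently (nomeh, minisahoth), so the final letter is not what conditions the rule; the number of vowels is.
"veh" has 1 vowel. The stems with 1 vowel (meh → nomeh, ban → noban, kar → nokar) add the prefix no-.
So veh → noveh.

noveh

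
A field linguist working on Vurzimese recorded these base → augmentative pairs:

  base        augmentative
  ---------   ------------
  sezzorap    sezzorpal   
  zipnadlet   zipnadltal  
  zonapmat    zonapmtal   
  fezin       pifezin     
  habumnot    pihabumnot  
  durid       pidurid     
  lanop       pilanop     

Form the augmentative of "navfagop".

zipnadlet and habumnot both end in -t yet inflect differently (zipnadltal, pihabumnot), so the final letter is not what conditions the rule; the last vowel is.
"navfagop" has last vowel 'o'. The stems whose last vowel is 'o' (habumnot → pihabumnot, lanop → pilanop) add the prefix pi-.
The other pattern: stems whose last vowel is 'a' or 'e' delete the last vowel and add -al.
So navfagop → pinavfagop.

pinavfagop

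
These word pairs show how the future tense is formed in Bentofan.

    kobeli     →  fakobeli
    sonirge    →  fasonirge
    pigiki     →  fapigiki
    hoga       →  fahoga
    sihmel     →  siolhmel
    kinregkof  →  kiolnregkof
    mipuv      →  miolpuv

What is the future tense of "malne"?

sonirge and sihmel both have last vowel 'e' yet inflect differently (fasonirge, siolhmel), so the last vowel is not what conditions the rule; whether the stem ends in a vowel or a consonant is.
"malne" ends in a vowel. The stems ending in a vowel (kobeli → fakobeli, sonirge → fasonirge, pigiki → fapigiki) add the prefix fa-.
So malne → famalne.

famalne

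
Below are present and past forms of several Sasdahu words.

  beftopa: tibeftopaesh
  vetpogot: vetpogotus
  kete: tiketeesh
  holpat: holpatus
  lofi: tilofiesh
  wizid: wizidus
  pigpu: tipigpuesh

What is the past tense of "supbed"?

supbedus

beftopa and holpat both have last vowel 'a' yet inflect differently (tibeftopaesh, holpatus), so the last vowel is not what conditions the rule; whether the stem ends in a vowel or a consonant is.
"supbed" ends in a consonant. The stems ending in a consonant (holpat → holpatus, vetpogot → vetpogotus, wizid → wizidus) add -us.
So supbed → supbedus.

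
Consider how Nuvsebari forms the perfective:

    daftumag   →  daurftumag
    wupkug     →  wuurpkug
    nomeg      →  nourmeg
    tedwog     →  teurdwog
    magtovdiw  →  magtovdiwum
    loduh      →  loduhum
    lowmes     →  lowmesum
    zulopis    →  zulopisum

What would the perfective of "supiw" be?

"supiw" ends in -w. The one such stem in the data (magtovdiw → magtovdiwum) adds -um, so the same rule applies.
The other pattern: stems ending in -g insert -ur- after the first vowel.
So supiw → supiwum.

supiwum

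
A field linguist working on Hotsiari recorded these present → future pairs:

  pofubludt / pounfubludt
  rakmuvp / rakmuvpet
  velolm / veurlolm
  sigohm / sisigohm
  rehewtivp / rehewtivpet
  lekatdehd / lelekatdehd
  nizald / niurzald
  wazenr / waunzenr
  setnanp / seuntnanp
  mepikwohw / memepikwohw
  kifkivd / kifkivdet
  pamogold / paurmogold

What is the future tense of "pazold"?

kifkivd and lekatdehd both end in -d yet inflect differently (kifkivdet, lelekatdehd), so the final letter is not what conditions the rule; the second-to-last letter is.
"pazold" has second-to-last letter 'l'. The stems whose second-to-last letter is 'l' (velolm → veurlolm, pamogold → paurmogold, nizald → niurzald) insert -ur- after the first vowel.
The other patterns: stems whose second-to-last letter is 'v' add -et; stems whose second-to-last letter is 'h' repeat the first consonant+vowel as a prefix; stems whose second-to-last letter is 'd' or 'n' insert -un- after the first vowel.
So pazold → paurzold.

paurzold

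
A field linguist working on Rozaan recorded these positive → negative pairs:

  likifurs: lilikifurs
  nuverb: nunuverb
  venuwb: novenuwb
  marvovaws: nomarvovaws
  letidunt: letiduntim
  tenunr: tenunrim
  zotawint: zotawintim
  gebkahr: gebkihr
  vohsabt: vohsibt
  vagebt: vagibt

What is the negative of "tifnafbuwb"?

"tifnafbuwb" has second-to-last letter 'w'. The stems whose second-to-last letter is 'w' (venuwb → novenuwb, marvovaws → nomarvovaws) add the prefix no-.
So tifnafbuwb → notifnafbuwb.

notifnafbuwb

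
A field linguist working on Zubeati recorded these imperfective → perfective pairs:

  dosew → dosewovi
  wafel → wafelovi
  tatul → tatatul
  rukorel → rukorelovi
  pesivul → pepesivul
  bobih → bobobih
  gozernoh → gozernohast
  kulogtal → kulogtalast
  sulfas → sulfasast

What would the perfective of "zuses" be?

zusesovi

pesivul and rukorel both end in -l yet inflect differently (pepesivul, rukorelovi), so the final letter is not what conditions the rule; the last vowel is.
"zuses" has last vowel 'e'. The stems whose last vowel is 'e' (rukorel → rukorelovi, wafel → wafelovi, dosew → dosewovi) add -ovi.
The other patterns: stems whose last vowel is 'i' or 'u' repeat the first consonant+vowel as a prefix; stems whose last vowel is 'a' or 'o' add -ast.
So zuses → zusesovi.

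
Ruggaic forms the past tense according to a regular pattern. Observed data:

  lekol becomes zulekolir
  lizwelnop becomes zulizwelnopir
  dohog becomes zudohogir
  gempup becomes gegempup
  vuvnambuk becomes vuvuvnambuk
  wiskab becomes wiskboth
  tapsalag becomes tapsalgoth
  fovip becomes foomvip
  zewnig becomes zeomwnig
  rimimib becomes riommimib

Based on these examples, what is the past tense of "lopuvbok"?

lizwelnop and gempup both end in -p yet inflect differently (zulizwelnopir, gegempup), so the final letter is not what conditions the rule; the last vowel is.
"lopuvbok" has last vowel 'o'. The stems whose last vowel is 'o' (lekol → zulekolir, lizwelnop → zulizwelnopir, dohog → zudohogir) add zu- … -ir around the stem.
The other patterns: stems whose last vowel is 'u' repeat the first consonant+vowel as a prefix; stems whose last vowel is 'a' delete the last vowel and add -oth; stems whose last vowel is 'i' insert -om- after the first vowel.
So lopuvbok → zulopuvbokir.

zulopuvbokir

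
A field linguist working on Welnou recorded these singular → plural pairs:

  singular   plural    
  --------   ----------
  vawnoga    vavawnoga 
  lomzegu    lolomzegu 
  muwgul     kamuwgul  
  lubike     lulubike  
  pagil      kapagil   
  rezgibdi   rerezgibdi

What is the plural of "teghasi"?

teteghasi

muwgul and lomzegu both have last vowel 'u' yet inflect differently (kamuwgul, lolomzegu), so the last vowel is not what conditions the rule; whether the stem ends in a vowel or a consonant is.
"teghasi" ends in a vowel. The stems ending in a vowel (lomzegu → lolomzegu, lubike → lulubike, rezgibdi → rerezgibdi) repeat the first consonant+vowel as a prefix.
The other pattern: stems ending in a consonant add the prefix ka-.
So teghasi → teteghasi.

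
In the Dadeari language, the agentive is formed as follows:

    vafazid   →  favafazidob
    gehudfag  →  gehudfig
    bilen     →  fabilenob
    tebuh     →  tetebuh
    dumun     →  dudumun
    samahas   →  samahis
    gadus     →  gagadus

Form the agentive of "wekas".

wekis

"wekas" has last vowel 'a'. The stems whose last vowel is 'a' (gehudfag → gehudfig, samahas → samahis) change the last vowel to 'i'.
The other patterns: stems whose last vowel is 'u' repeat the first consonant+vowel as a prefix; stems whose last vowel is 'e' or 'i' add fa- … -ob around the stem.
So wekas → wekis.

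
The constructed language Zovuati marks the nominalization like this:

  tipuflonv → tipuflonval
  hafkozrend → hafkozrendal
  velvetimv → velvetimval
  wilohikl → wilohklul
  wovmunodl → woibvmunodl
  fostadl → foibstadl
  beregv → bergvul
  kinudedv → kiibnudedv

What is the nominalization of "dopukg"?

"dopukg" has second-to-last letter 'k'. The one such stem in the data (wilohikl → wilohklul) deletes the last vowel and adds -ul (as does beregv), so the same rule applies.
The other patterns: stems whose second-to-last letter is 'm' or 'n' add -al; stems whose second-to-last letter is 'd' insert -ib- after the first vowel.
So dopukg → dopkgul.

dopkgul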